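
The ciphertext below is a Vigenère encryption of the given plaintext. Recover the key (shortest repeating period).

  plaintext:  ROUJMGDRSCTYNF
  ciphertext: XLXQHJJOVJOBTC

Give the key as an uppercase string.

GXDHVD

  i= 0: X-R =  6 → G
  i= 1: L-O = 23 → X
  i= 2: X-U =  3 → D
  i= 3: Q-J =  7 → H
  i= 4: H-M = 21 → V
  i= 5: J-G =  3 → D
  i= 6: J-D =  6 → G
  i= 7: O-R = 23 → X
  i= 8: V-S =  3 → D
  i= 9: J-C =  7 → H
  i=10: O-T = 21 → V
  i=11: B-Y =  3 → D
  i=12: T-N =  6 → G
  i=13: C-F = 23 → X
  shifts repeat with period 6: GXDHVD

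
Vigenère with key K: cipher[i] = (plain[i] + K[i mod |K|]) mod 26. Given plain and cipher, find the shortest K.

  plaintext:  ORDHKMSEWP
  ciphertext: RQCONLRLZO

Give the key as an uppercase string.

DZZH

  i= 0: R-O =  3 → D
  i= 1: Q-R = 25 → Z
  i= 2: C-D = 25 → Z
  i= 3: O-H =  7 → H
  i= 4: N-K =  3 → D
  i= 5: L-M = 25 → Z
  i= 6: R-S = 25 → Z
  i= 7: L-E =  7 → H
  i= 8: Z-W =  3 → D
  i= 9: O-P = 25 → Z
  shifts repeat with period 4: DZZH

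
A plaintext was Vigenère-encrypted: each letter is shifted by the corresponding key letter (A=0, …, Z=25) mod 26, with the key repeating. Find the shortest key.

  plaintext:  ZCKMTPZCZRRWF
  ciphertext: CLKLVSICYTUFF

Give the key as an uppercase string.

  i= 0: C-Z =  3 → D
  i= 1: L-C =  9 → J
  i= 2: K-K =  0 → A
  i= 3: L-M = 25 → Z
  i= 4: V-T =  2 → C
  i= 5: S-P =  3 → D
  i= 6: I-Z =  9 → J
  i= 7: C-C =  0 → A
  i= 8: Y-Z = 25 → Z
  i= 9: T-R =  2 → C
  i=10: U-R =  3 → D
  i=11: F-W =  9 → J
  i=12: F-F =  0 → A
  shifts repeat with period 5: DJAZC

DJAZC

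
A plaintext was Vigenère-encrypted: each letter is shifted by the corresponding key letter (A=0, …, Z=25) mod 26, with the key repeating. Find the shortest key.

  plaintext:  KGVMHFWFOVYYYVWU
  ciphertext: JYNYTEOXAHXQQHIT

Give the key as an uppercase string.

  i= 0: J-K = 25 → Z
  i= 1: Y-G = 18 → S
  i= 2: N-V = 18 → S
  i= 3: Y-M = 12 → M
  i= 4: T-H = 12 → M
  i= 5: E-F = 25 → Z
  i= 6: O-W = 18 → S
  i= 7: X-F = 18 → S
  i= 8: A-O = 12 → M
  i= 9: H-V = 12 → M
  i=10: X-Y = 25 → Z
  i=11: Q-Y = 18 → S
  i=12: Q-Y = 18 → S
  i=13: H-V = 12 → M
  i=14: I-W = 12 → M
  i=15: T-U = 25 → Z
  shifts repeat with period 5: ZSSMM

ZSSMM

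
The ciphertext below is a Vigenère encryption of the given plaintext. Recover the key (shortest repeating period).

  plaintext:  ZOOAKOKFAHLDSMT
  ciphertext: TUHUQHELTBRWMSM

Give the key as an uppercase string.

  i= 0: T-Z = 20 → U
  i= 1: U-O =  6 → G
  i= 2: H-O = 19 → T
  i= 3: U-A = 20 → U
  i= 4: Q-K =  6 → G
  i= 5: H-O = 19 → T
  i= 6: E-K = 20 → U
  i= 7: L-F =  6 → G
  i= 8: T-A = 19 → T
  i= 9: B-H = 20 → U
  i=10: R-L =  6 → G
  i=11: W-D = 19 → T
  i=12: M-S = 20 → U
  i=13: S-M =  6 → G
  i=14: M-T = 19 → T
  shifts repeat with period 3: UGT

UGT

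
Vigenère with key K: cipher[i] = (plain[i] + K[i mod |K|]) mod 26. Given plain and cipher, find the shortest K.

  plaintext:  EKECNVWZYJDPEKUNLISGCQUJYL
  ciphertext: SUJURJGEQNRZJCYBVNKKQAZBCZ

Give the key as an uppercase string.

  i= 0: S-E = 14 → O
  i= 1: U-K = 10 → K
  i= 2: J-E =  5 → F
  i= 3: U-C = 18 → S
  i= 4: R-N =  4 → E
  i= 5: J-V = 14 → O
  i= 6: G-W = 10 → K
  i= 7: E-Z =  5 → F
  i= 8: Q-Y = 18 → S
  i= 9: N-J =  4 → E
  i=10: R-D = 14 → O
  i=11: Z-P = 10 → K
  i=12: J-E =  5 → F
  i=13: C-K = 18 → S
  i=14: Y-U =  4 → E
  i=15: B-N = 14 → O
  i=16: V-L = 10 → K
  i=17: N-I =  5 → F
  i=18: K-S = 18 → S
  i=19: K-G =  4 → E
  i=20: Q-C = 14 → O
  i=21: A-Q = 10 → K
  i=22: Z-U =  5 → F
  i=23: B-J = 18 → S
  i=24: C-Y =  4 → E
  i=25: Z-L = 14 → O
  shifts repeat with period 5: OKFSE

OKFSE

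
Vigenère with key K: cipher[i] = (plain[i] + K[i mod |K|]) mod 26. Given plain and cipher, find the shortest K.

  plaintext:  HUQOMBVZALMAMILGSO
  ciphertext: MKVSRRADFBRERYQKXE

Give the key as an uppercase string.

FQFE

  i= 0: M-H =  5 → F
  i= 1: K-U = 16 → Q
  i= 2: V-Q =  5 → F
  i= 3: S-O =  4 → E
  i= 4: R-M =  5 → F
  i= 5: R-B = 16 → Q
  i= 6: A-V =  5 → F
  i= 7: D-Z =  4 → E
  i= 8: F-A =  5 → F
  i= 9: B-L = 16 → Q
  i=10: R-M =  5 → F
  i=11: E-A =  4 → E
  i=12: R-M =  5 → F
  i=13: Y-I = 16 → Q
  i=14: Q-L =  5 → F
  i=15: K-G =  4 → E
  i=16: X-S =  5 → F
  i=17: E-O = 16 → Q
  shifts repeat with period 4: FQFE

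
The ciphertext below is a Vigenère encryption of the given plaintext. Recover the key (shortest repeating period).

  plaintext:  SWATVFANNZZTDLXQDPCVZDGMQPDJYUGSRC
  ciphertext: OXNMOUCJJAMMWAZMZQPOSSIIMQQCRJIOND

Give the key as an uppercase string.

  i= 0: O-S = 22 → W
  i= 1: X-W =  1 → B
  i= 2: N-A = 13 → N
  i= 3: M-T = 19 → T
  i= 4: O-V = 19 → T
  i= 5: U-F = 15 → P
  i= 6: C-A =  2 → C
  i= 7: J-N = 22 → W
  i= 8: J-N = 22 → W
  i= 9: A-Z =  1 → B
  i=10: M-Z = 13 → N
  i=11: M-T = 19 → T
  i=12: W-D = 19 → T
  i=13: A-L = 15 → P
  i=14: Z-X =  2 → C
  i=15: M-Q = 22 → W
  i=16: Z-D = 22 → W
  i=17: Q-P =  1 → B
  i=18: P-C = 13 → N
  i=19: O-V = 19 → T
  i=20: S-Z = 19 → T
  i=21: S-D = 15 → P
  i=22: I-G =  2 → C
  i=23: I-M = 22 → W
  i=24: M-Q = 22 → W
  i=25: Q-P =  1 → B
  i=26: Q-D = 13 → N
  i=27: C-J = 19 → T
  i=28: R-Y = 19 → T
  i=29: J-U = 15 → P
  i=30: I-G =  2 → C
  i=31: O-S = 22 → W
  i=32: N-R = 22 → W
  i=33: D-C =  1 → B
  shifts repeat with period 8: WBNTTPCW

WBNTTPCW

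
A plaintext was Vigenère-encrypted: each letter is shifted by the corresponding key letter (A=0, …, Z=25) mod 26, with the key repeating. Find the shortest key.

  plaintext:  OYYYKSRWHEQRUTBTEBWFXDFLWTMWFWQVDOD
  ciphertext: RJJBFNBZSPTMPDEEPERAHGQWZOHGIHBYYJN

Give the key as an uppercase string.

DLLDVVK

  i= 0: R-O =  3 → D
  i= 1: J-Y = 11 → L
  i= 2: J-Y = 11 → L
  i= 3: B-Y =  3 → D
  i= 4: F-K = 21 → V
  i= 5: N-S = 21 → V
  i= 6: B-R = 10 → K
  i= 7: Z-W =  3 → D
  i= 8: S-H = 11 → L
  i= 9: P-E = 11 → L
  i=10: T-Q =  3 → D
  i=11: M-R = 21 → V
  i=12: P-U = 21 → V
  i=13: D-T = 10 → K
  i=14: E-B =  3 → D
  i=15: E-T = 11 → L
  i=16: P-E = 11 → L
  i=17: E-B =  3 → D
  i=18: R-W = 21 → V
  i=19: A-F = 21 → V
  i=20: H-X = 10 → K
  i=21: G-D =  3 → D
  i=22: Q-F = 11 → L
  i=23: W-L = 11 → L
  i=24: Z-W =  3 → D
  i=25: O-T = 21 → V
  i=26: H-M = 21 → V
  i=27: G-W = 10 → K
  i=28: I-F =  3 → D
  i=29: H-W = 11 → L
  i=30: B-Q = 11 → L
  i=31: Y-V =  3 → D
  i=32: Y-D = 21 → V
  i=33: J-O = 21 → V
  i=34: N-D = 10 → K
  shifts repeat with period 7: DLLDVVK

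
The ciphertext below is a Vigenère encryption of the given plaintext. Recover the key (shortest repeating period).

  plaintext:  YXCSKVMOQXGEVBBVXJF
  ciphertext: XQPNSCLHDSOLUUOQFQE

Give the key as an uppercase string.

  i= 0: X-Y = 25 → Z
  i= 1: Q-X = 19 → T
  i= 2: P-C = 13 → N
  i= 3: N-S = 21 → V
  i= 4: S-K =  8 → I
  i= 5: C-V =  7 → H
  i= 6: L-M = 25 → Z
  i= 7: H-O = 19 → T
  i= 8: D-Q = 13 → N
  i= 9: S-X = 21 → V
  i=10: O-G =  8 → I
  i=11: L-E =  7 → H
  i=12: U-V = 25 → Z
  i=13: U-B = 19 → T
  i=14: O-B = 13 → N
  i=15: Q-V = 21 → V
  i=16: F-X =  8 → I
  i=17: Q-J =  7 → H
  i=18: E-F = 25 → Z
  shifts repeat with period 6: ZTNVIH

ZTNVIH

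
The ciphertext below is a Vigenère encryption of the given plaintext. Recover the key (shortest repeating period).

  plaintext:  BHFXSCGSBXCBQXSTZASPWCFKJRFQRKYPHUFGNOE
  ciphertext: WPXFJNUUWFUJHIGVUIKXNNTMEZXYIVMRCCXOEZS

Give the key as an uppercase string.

  i= 0: W-B = 21 → V
  i= 1: P-H =  8 → I
  i= 2: X-F = 18 → S
  i= 3: F-X =  8 → I
  i= 4: J-S = 17 → R
  i= 5: N-C = 11 → L
  i= 6: U-G = 14 → O
  i= 7: U-S =  2 → C
  i= 8: W-B = 21 → V
  i= 9: F-X =  8 → I
  i=10: U-C = 18 → S
  i=11: J-B =  8 → I
  i=12: H-Q = 17 → R
  i=13: I-X = 11 → L
  i=14: G-S = 14 → O
  i=15: V-T =  2 → C
  i=16: U-Z = 21 → V
  i=17: I-A =  8 → I
  i=18: K-S = 18 → S
  i=19: X-P =  8 → I
  i=20: N-W = 17 → R
  i=21: N-C = 11 → L
  i=22: T-F = 14 → O
  i=23: M-K =  2 → C
  i=24: E-J = 21 → V
  i=25: Z-R =  8 → I
  i=26: X-F = 18 → S
  i=27: Y-Q =  8 → I
  i=28: I-R = 17 → R
  i=29: V-K = 11 → L
  i=30: M-Y = 14 → O
  i=31: R-P =  2 → C
  i=32: C-H = 21 → V
  i=33: C-U =  8 → I
  i=34: X-F = 18 → S
  i=35: O-G =  8 → I
  i=36: E-N = 17 → R
  i=37: Z-O = 11 → L
  i=38: S-E = 14 → O
  shifts repeat with period 8: VISIRLOC

VISIRLOC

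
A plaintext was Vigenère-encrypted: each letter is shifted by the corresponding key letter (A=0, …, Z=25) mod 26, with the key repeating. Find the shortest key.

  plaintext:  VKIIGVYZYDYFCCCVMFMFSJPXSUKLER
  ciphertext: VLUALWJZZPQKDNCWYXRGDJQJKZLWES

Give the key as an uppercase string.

ABMSFBL

  i= 0: V-V =  0 → A
  i= 1: L-K =  1 → B
  i= 2: U-I = 12 → M
  i= 3: A-I = 18 → S
  i= 4: L-G =  5 → F
  i= 5: W-V =  1 → B
  i= 6: J-Y = 11 → L
  i= 7: Z-Z =  0 → A
  i= 8: Z-Y =  1 → B
  i= 9: P-D = 12 → M
  i=10: Q-Y = 18 → S
  i=11: K-F =  5 → F
  i=12: D-C =  1 → B
  i=13: N-C = 11 → L
  i=14: C-C =  0 → A
  i=15: W-V =  1 → B
  i=16: Y-M = 12 → M
  i=17: X-F = 18 → S
  i=18: R-M =  5 → F
  i=19: G-F =  1 → B
  i=20: D-S = 11 → L
  i=21: J-J =  0 → A
  i=22: Q-P =  1 → B
  i=23: J-X = 12 → M
  i=24: K-S = 18 → S
  i=25: Z-U =  5 → F
  i=26: L-K =  1 → B
  i=27: W-L = 11 → L
  i=28: E-E =  0 → A
  i=29: S-R =  1 → B
  shifts repeat with period 7: ABMSFBL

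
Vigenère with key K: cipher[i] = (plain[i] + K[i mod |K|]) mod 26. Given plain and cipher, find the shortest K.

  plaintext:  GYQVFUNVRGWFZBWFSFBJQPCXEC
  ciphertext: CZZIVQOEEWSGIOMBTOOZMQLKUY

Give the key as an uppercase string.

  i= 0: C-G = 22 → W
  i= 1: Z-Y =  1 → B
  i= 2: Z-Q =  9 → J
  i= 3: I-V = 13 → N
  i= 4: V-F = 16 → Q
  i= 5: Q-U = 22 → W
  i= 6: O-N =  1 → B
  i= 7: E-V =  9 → J
  i= 8: E-R = 13 → N
  i= 9: W-G = 16 → Q
  i=10: S-W = 22 → W
  i=11: G-F =  1 → B
  i=12: I-Z =  9 → J
  i=13: O-B = 13 → N
  i=14: M-W = 16 → Q
  i=15: B-F = 22 → W
  i=16: T-S =  1 → B
  i=17: O-F =  9 → J
  i=18: O-B = 13 → N
  i=19: Z-J = 16 → Q
  i=20: M-Q = 22 → W
  i=21: Q-P =  1 → B
  i=22: L-C =  9 → J
  i=23: K-X = 13 → N
  i=24: U-E = 16 → Q
  i=25: Y-C = 22 → W
  shifts repeat with period 5: WBJNQ

WBJNQ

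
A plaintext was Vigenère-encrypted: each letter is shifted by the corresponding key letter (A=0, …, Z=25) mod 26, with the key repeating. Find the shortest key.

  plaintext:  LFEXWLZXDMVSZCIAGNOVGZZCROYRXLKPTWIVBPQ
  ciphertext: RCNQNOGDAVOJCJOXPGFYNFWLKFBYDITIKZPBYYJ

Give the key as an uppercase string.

  i= 0: R-L =  6 → G
  i= 1: C-F = 23 → X
  i= 2: N-E =  9 → J
  i= 3: Q-X = 19 → T
  i= 4: N-W = 17 → R
  i= 5: O-L =  3 → D
  i= 6: G-Z =  7 → H
  i= 7: D-X =  6 → G
  i= 8: A-D = 23 → X
  i= 9: V-M =  9 → J
  i=10: O-V = 19 → T
  i=11: J-S = 17 → R
  i=12: C-Z =  3 → D
  i=13: J-C =  7 → H
  i=14: O-I =  6 → G
  i=15: X-A = 23 → X
  i=16: P-G =  9 → J
  i=17: G-N = 19 → T
  i=18: F-O = 17 → R
  i=19: Y-V =  3 → D
  i=20: N-G =  7 → H
  i=21: F-Z =  6 → G
  i=22: W-Z = 23 → X
  i=23: L-C =  9 → J
  i=24: K-R = 19 → T
  i=25: F-O = 17 → R
  i=26: B-Y =  3 → D
  i=27: Y-R =  7 → H
  i=28: D-X =  6 → G
  i=29: I-L = 23 → X
  i=30: T-K =  9 → J
  i=31: I-P = 19 → T
  i=32: K-T = 17 → R
  i=33: Z-W =  3 → D
  i=34: P-I =  7 → H
  i=35: B-V =  6 → G
  i=36: Y-B = 23 → X
  i=37: Y-P =  9 → J
  i=38: J-Q = 19 → T
  shifts repeat with period 7: GXJTRDH

GXJTRDH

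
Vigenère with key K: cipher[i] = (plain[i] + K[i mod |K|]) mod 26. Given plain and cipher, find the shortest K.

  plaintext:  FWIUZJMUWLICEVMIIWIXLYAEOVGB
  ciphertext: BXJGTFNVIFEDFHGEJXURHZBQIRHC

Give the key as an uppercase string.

  i= 0: B-F = 22 → W
  i= 1: X-W =  1 → B
  i= 2: J-I =  1 → B
  i= 3: G-U = 12 → M
  i= 4: T-Z = 20 → U
  i= 5: F-J = 22 → W
  i= 6: N-M =  1 → B
  i= 7: V-U =  1 → B
  i= 8: I-W = 12 → M
  i= 9: F-L = 20 → U
  i=10: E-I = 22 → W
  i=11: D-C =  1 → B
  i=12: F-E =  1 → B
  i=13: H-V = 12 → M
  i=14: G-M = 20 → U
  i=15: E-I = 22 → W
  i=16: J-I =  1 → B
  i=17: X-W =  1 → B
  i=18: U-I = 12 → M
  i=19: R-X = 20 → U
  i=20: H-L = 22 → W
  i=21: Z-Y =  1 → B
  i=22: B-A =  1 → B
  i=23: Q-E = 12 → M
  i=24: I-O = 20 → U
  i=25: R-V = 22 → W
  i=26: H-G =  1 → B
  i=27: C-B =  1 → B
  shifts repeat with period 5: WBBMU

WBBMU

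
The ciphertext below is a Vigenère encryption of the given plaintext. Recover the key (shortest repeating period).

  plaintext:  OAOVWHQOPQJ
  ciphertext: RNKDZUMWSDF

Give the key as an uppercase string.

DNWI

  i= 0: R-O =  3 → D
  i= 1: N-A = 13 → N
  i= 2: K-O = 22 → W
  i= 3: D-V =  8 → I
  i= 4: Z-W =  3 → D
  i= 5: U-H = 13 → N
  i= 6: M-Q = 22 → W
  i= 7: W-O =  8 → I
  i= 8: S-P =  3 → D
  i= 9: D-Q = 13 → N
  i=10: F-J = 22 → W
  shifts repeat with period 4: DNWI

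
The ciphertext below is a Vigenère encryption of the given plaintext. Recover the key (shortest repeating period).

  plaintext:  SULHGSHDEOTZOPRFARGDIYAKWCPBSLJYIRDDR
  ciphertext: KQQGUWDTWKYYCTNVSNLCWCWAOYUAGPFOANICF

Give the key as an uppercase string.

SWFZOEWQ

  i= 0: K-S = 18 → S
  i= 1: Q-U = 22 → W
  i= 2: Q-L =  5 → F
  i= 3: G-H = 25 → Z
  i= 4: U-G = 14 → O
  i= 5: W-S =  4 → E
  i= 6: D-H = 22 → W
  i= 7: T-D = 16 → Q
  i= 8: W-E = 18 → S
  i= 9: K-O = 22 → W
  i=10: Y-T =  5 → F
  i=11: Y-Z = 25 → Z
  i=12: C-O = 14 → O
  i=13: T-P =  4 → E
  i=14: N-R = 22 → W
  i=15: V-F = 16 → Q
  i=16: S-A = 18 → S
  i=17: N-R = 22 → W
  i=18: L-G =  5 → F
  i=19: C-D = 25 → Z
  i=20: W-I = 14 → O
  i=21: C-Y =  4 → E
  i=22: W-A = 22 → W
  i=23: A-K = 16 → Q
  i=24: O-W = 18 → S
  i=25: Y-C = 22 → W
  i=26: U-P =  5 → F
  i=27: A-B = 25 → Z
  i=28: G-S = 14 → O
  i=29: P-L =  4 → E
  i=30: F-J = 22 → W
  i=31: O-Y = 16 → Q
  i=32: A-I = 18 → S
  i=33: N-R = 22 → W
  i=34: I-D =  5 → F
  i=35: C-D = 25 → Z
  i=36: F-R = 14 → O
  shifts repeat with period 8: SWFZOEWQ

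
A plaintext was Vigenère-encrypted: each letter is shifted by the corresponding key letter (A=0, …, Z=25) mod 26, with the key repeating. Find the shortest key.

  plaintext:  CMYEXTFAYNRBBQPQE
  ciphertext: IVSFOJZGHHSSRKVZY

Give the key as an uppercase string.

  i= 0: I-C =  6 → G
  i= 1: V-M =  9 → J
  i= 2: S-Y = 20 → U
  i= 3: F-E =  1 → B
  i= 4: O-X = 17 → R
  i= 5: J-T = 16 → Q
  i= 6: Z-F = 20 → U
  i= 7: G-A =  6 → G
  i= 8: H-Y =  9 → J
  i= 9: H-N = 20 → U
  i=10: S-R =  1 → B
  i=11: S-B = 17 → R
  i=12: R-B = 16 → Q
  i=13: K-Q = 20 → U
  i=14: V-P =  6 → G
  i=15: Z-Q =  9 → J
  i=16: Y-E = 20 → U
  shifts repeat with period 7: GJUBRQU

GJUBRQU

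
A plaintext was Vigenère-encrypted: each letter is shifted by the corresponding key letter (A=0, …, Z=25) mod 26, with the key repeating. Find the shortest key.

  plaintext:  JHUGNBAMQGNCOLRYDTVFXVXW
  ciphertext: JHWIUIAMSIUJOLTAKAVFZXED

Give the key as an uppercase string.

  i= 0: J-J =  0 → A
  i= 1: H-H =  0 → A
  i= 2: W-U =  2 → C
  i= 3: I-G =  2 → C
  i= 4: U-N =  7 → H
  i= 5: I-B =  7 → H
  i= 6: A-A =  0 → A
  i= 7: M-M =  0 → A
  i= 8: S-Q =  2 → C
  i= 9: I-G =  2 → C
  i=10: U-N =  7 → H
  i=11: J-C =  7 → H
  i=12: O-O =  0 → A
  i=13: L-L =  0 → A
  i=14: T-R =  2 → C
  i=15: A-Y =  2 → C
  i=16: K-D =  7 → H
  i=17: A-T =  7 → H
  i=18: V-V =  0 → A
  i=19: F-F =  0 → A
  i=20: Z-X =  2 → C
  i=21: X-V =  2 → C
  i=22: E-X =  7 → H
  i=23: D-W =  7 → H
  shifts repeat with period 6: AACCHH

AACCHH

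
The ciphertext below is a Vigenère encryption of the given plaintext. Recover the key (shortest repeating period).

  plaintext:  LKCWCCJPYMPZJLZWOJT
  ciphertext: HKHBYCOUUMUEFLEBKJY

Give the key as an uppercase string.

  i= 0: H-L = 22 → W
  i= 1: K-K =  0 → A
  i= 2: H-C =  5 → F
  i= 3: B-W =  5 → F
  i= 4: Y-C = 22 → W
  i= 5: C-C =  0 → A
  i= 6: O-J =  5 → F
  i= 7: U-P =  5 → F
  i= 8: U-Y = 22 → W
  i= 9: M-M =  0 → A
  i=10: U-P =  5 → F
  i=11: E-Z =  5 → F
  i=12: F-J = 22 → W
  i=13: L-L =  0 → A
  i=14: E-Z =  5 → F
  i=15: B-W =  5 → F
  i=16: K-O = 22 → W
  i=17: J-J =  0 → A
  i=18: Y-T =  5 → F
  shifts repeat with period 4: WAFF

WAFF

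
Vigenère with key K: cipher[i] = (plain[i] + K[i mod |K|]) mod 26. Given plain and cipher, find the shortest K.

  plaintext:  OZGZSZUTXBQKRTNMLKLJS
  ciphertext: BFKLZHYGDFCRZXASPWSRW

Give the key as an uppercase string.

  i= 0: B-O = 13 → N
  i= 1: F-Z =  6 → G
  i= 2: K-G =  4 → E
  i= 3: L-Z = 12 → M
  i= 4: Z-S =  7 → H
  i= 5: H-Z =  8 → I
  i= 6: Y-U =  4 → E
  i= 7: G-T = 13 → N
  i= 8: D-X =  6 → G
  i= 9: F-B =  4 → E
  i=10: C-Q = 12 → M
  i=11: R-K =  7 → H
  i=12: Z-R =  8 → I
  i=13: X-T =  4 → E
  i=14: A-N = 13 → N
  i=15: S-M =  6 → G
  i=16: P-L =  4 → E
  i=17: W-K = 12 → M
  i=18: S-L =  7 → H
  i=19: R-J =  8 → I
  i=20: W-S =  4 → E
  shifts repeat with period 7: NGEMHIE

NGEMHIE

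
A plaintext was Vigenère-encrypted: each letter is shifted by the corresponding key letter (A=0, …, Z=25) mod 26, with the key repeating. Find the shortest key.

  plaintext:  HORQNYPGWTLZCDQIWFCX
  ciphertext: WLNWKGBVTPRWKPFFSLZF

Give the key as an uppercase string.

  i= 0: W-H = 15 → P
  i= 1: L-O = 23 → X
  i= 2: N-R = 22 → W
  i= 3: W-Q =  6 → G
  i= 4: K-N = 23 → X
  i= 5: G-Y =  8 → I
  i= 6: B-P = 12 → M
  i= 7: V-G = 15 → P
  i= 8: T-W = 23 → X
  i= 9: P-T = 22 → W
  i=10: R-L =  6 → G
  i=11: W-Z = 23 → X
  i=12: K-C =  8 → I
  i=13: P-D = 12 → M
  i=14: F-Q = 15 → P
  i=15: F-I = 23 → X
  i=16: S-W = 22 → W
  i=17: L-F =  6 → G
  i=18: Z-C = 23 → X
  i=19: F-X =  8 → I
  shifts repeat with period 7: PXWGXIM

PXWGXIM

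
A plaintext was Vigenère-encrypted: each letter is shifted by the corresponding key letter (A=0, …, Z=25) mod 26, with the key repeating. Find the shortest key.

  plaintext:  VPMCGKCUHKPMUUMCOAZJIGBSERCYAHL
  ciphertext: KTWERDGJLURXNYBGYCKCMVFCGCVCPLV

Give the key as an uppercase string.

PEKCLTE

  i= 0: K-V = 15 → P
  i= 1: T-P =  4 → E
  i= 2: W-M = 10 → K
  i= 3: E-C =  2 → C
  i= 4: R-G = 11 → L
  i= 5: D-K = 19 → T
  i= 6: G-C =  4 → E
  i= 7: J-U = 15 → P
  i= 8: L-H =  4 → E
  i= 9: U-K = 10 → K
  i=10: R-P =  2 → C
  i=11: X-M = 11 → L
  i=12: N-U = 19 → T
  i=13: Y-U =  4 → E
  i=14: B-M = 15 → P
  i=15: G-C =  4 → E
  i=16: Y-O = 10 → K
  i=17: C-A =  2 → C
  i=18: K-Z = 11 → L
  i=19: C-J = 19 → T
  i=20: M-I =  4 → E
  i=21: V-G = 15 → P
  i=22: F-B =  4 → E
  i=23: C-S = 10 → K
  i=24: G-E =  2 → C
  i=25: C-R = 11 → L
  i=26: V-C = 19 → T
  i=27: C-Y =  4 → E
  i=28: P-A = 15 → P
  i=29: L-H =  4 → E
  i=30: V-L = 10 → K
  shifts repeat with period 7: PEKCLTE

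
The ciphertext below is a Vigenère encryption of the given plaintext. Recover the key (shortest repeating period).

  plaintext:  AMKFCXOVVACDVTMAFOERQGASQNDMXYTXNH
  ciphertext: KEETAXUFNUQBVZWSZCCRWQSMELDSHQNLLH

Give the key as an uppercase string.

  i= 0: K-A = 10 → K
  i= 1: E-M = 18 → S
  i= 2: E-K = 20 → U
  i= 3: T-F = 14 → O
  i= 4: A-C = 24 → Y
  i= 5: X-X =  0 → A
  i= 6: U-O =  6 → G
  i= 7: F-V = 10 → K
  i= 8: N-V = 18 → S
  i= 9: U-A = 20 → U
  i=10: Q-C = 14 → O
  i=11: B-D = 24 → Y
  i=12: V-V =  0 → A
  i=13: Z-T =  6 → G
  i=14: W-M = 10 → K
  i=15: S-A = 18 → S
  i=16: Z-F = 20 → U
  i=17: C-O = 14 → O
  i=18: C-E = 24 → Y
  i=19: R-R =  0 → A
  i=20: W-Q =  6 → G
  i=21: Q-G = 10 → K
  i=22: S-A = 18 → S
  i=23: M-S = 20 → U
  i=24: E-Q = 14 → O
  i=25: L-N = 24 → Y
  i=26: D-D =  0 → A
  i=27: S-M =  6 → G
  i=28: H-X = 10 → K
  i=29: Q-Y = 18 → S
  i=30: N-T = 20 → U
  i=31: L-X = 14 → O
  i=32: L-N = 24 → Y
  i=33: H-H =  0 → A
  shifts repeat with period 7: KSUOYAG

KSUOYAG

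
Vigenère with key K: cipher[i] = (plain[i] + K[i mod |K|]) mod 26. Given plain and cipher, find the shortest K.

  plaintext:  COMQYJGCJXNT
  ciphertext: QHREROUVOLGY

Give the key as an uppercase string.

  i= 0: Q-C = 14 → O
  i= 1: H-O = 19 → T
  i= 2: R-M =  5 → F
  i= 3: E-Q = 14 → O
  i= 4: R-Y = 19 → T
  i= 5: O-J =  5 → F
  i= 6: U-G = 14 → O
  i= 7: V-C = 19 → T
  i= 8: O-J =  5 → F
  i= 9: L-X = 14 → O
  i=10: G-N = 19 → T
  i=11: Y-T =  5 → F
  shifts repeat with period 3: OTF

OTF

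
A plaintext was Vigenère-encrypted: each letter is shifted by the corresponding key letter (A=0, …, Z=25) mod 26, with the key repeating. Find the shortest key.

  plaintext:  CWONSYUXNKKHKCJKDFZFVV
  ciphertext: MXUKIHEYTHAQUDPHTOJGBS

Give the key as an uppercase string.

  i= 0: M-C = 10 → K
  i= 1: X-W =  1 → B
  i= 2: U-O =  6 → G
  i= 3: K-N = 23 → X
  i= 4: I-S = 16 → Q
  i= 5: H-Y =  9 → J
  i= 6: E-U = 10 → K
  i= 7: Y-X =  1 → B
  i= 8: T-N =  6 → G
  i= 9: H-K = 23 → X
  i=10: A-K = 16 → Q
  i=11: Q-H =  9 → J
  i=12: U-K = 10 → K
  i=13: D-C =  1 → B
  i=14: P-J =  6 → G
  i=15: H-K = 23 → X
  i=16: T-D = 16 → Q
  i=17: O-F =  9 → J
  i=18: J-Z = 10 → K
  i=19: G-F =  1 → B
  i=20: B-V =  6 → G
  i=21: S-V = 23 → X
  shifts repeat with period 6: KBGXQJ

KBGXQJ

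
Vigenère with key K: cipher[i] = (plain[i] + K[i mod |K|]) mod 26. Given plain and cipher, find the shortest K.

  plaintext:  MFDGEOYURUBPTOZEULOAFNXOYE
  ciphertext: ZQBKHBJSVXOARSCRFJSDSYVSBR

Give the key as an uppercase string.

NLYED

  i= 0: Z-M = 13 → N
  i= 1: Q-F = 11 → L
  i= 2: B-D = 24 → Y
  i= 3: K-G =  4 → E
  i= 4: H-E =  3 → D
  i= 5: B-O = 13 → N
  i= 6: J-Y = 11 → L
  i= 7: S-U = 24 → Y
  i= 8: V-R =  4 → E
  i= 9: X-U =  3 → D
  i=10: O-B = 13 → N
  i=11: A-P = 11 → L
  i=12: R-T = 24 → Y
  i=13: S-O =  4 → E
  i=14: C-Z =  3 → D
  i=15: R-E = 13 → N
  i=16: F-U = 11 → L
  i=17: J-L = 24 → Y
  i=18: S-O =  4 → E
  i=19: D-A =  3 → D
  i=20: S-F = 13 → N
  i=21: Y-N = 11 → L
  i=22: V-X = 24 → Y
  i=23: S-O =  4 → E
  i=24: B-Y =  3 → D
  i=25: R-E = 13 → N
  shifts repeat with period 5: NLYED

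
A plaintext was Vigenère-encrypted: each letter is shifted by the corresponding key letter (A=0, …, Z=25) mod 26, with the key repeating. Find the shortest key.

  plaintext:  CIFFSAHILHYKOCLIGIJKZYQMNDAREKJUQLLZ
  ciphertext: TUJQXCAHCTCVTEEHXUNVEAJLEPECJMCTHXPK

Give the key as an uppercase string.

RMELFCTZ

  i= 0: T-C = 17 → R
  i= 1: U-I = 12 → M
  i= 2: J-F =  4 → E
  i= 3: Q-F = 11 → L
  i= 4: X-S =  5 → F
  i= 5: C-A =  2 → C
  i= 6: A-H = 19 → T
  i= 7: H-I = 25 → Z
  i= 8: C-L = 17 → R
  i= 9: T-H = 12 → M
  i=10: C-Y =  4 → E
  i=11: V-K = 11 → L
  i=12: T-O =  5 → F
  i=13: E-C =  2 → C
  i=14: E-L = 19 → T
  i=15: H-I = 25 → Z
  i=16: X-G = 17 → R
  i=17: U-I = 12 → M
  i=18: N-J =  4 → E
  i=19: V-K = 11 → L
  i=20: E-Z =  5 → F
  i=21: A-Y =  2 → C
  i=22: J-Q = 19 → T
  i=23: L-M = 25 → Z
  i=24: E-N = 17 → R
  i=25: P-D = 12 → M
  i=26: E-A =  4 → E
  i=27: C-R = 11 → L
  i=28: J-E =  5 → F
  i=29: M-K =  2 → C
  i=30: C-J = 19 → T
  i=31: T-U = 25 → Z
  i=32: H-Q = 17 → R
  i=33: X-L = 12 → M
  i=34: P-L =  4 → E
  i=35: K-Z = 11 → L
  shifts repeat with period 8: RMELFCTZ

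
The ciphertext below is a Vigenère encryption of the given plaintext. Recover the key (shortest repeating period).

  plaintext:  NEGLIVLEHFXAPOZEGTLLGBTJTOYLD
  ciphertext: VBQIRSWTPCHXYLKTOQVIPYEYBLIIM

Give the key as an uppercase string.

IXKXJXLP

  i= 0: V-N =  8 → I
  i= 1: B-E = 23 → X
  i= 2: Q-G = 10 → K
  i= 3: I-L = 23 → X
  i= 4: R-I =  9 → J
  i= 5: S-V = 23 → X
  i= 6: W-L = 11 → L
  i= 7: T-E = 15 → P
  i= 8: P-H =  8 → I
  i= 9: C-F = 23 → X
  i=10: H-X = 10 → K
  i=11: X-A = 23 → X
  i=12: Y-P =  9 → J
  i=13: L-O = 23 → X
  i=14: K-Z = 11 → L
  i=15: T-E = 15 → P
  i=16: O-G =  8 → I
  i=17: Q-T = 23 → X
  i=18: V-L = 10 → K
  i=19: I-L = 23 → X
  i=20: P-G =  9 → J
  i=21: Y-B = 23 → X
  i=22: E-T = 11 → L
  i=23: Y-J = 15 → P
  i=24: B-T =  8 → I
  i=25: L-O = 23 → X
  i=26: I-Y = 10 → K
  i=27: I-L = 23 → X
  i=28: M-D =  9 → J
  shifts repeat with period 8: IXKXJXLP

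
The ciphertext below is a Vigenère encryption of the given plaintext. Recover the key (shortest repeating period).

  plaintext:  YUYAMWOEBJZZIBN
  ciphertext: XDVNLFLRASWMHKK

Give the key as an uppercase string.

  i= 0: X-Y = 25 → Z
  i= 1: D-U =  9 → J
  i= 2: V-Y = 23 → X
  i= 3: N-A = 13 → N
  i= 4: L-M = 25 → Z
  i= 5: F-W =  9 → J
  i= 6: L-O = 23 → X
  i= 7: R-E = 13 → N
  i= 8: A-B = 25 → Z
  i= 9: S-J =  9 → J
  i=10: W-Z = 23 → X
  i=11: M-Z = 13 → N
  i=12: H-I = 25 → Z
  i=13: K-B =  9 → J
  i=14: K-N = 23 → X
  shifts repeat with period 4: ZJXN

ZJXN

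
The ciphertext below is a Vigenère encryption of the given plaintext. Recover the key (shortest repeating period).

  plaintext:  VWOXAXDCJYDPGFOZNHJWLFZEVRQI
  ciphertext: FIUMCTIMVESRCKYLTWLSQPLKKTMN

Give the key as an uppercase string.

  i= 0: F-V = 10 → K
  i= 1: I-W = 12 → M
  i= 2: U-O =  6 → G
  i= 3: M-X = 15 → P
  i= 4: C-A =  2 → C
  i= 5: T-X = 22 → W
  i= 6: I-D =  5 → F
  i= 7: M-C = 10 → K
  i= 8: V-J = 12 → M
  i= 9: E-Y =  6 → G
  i=10: S-D = 15 → P
  i=11: R-P =  2 → C
  i=12: C-G = 22 → W
  i=13: K-F =  5 → F
  i=14: Y-O = 10 → K
  i=15: L-Z = 12 → M
  i=16: T-N =  6 → G
  i=17: W-H = 15 → P
  i=18: L-J =  2 → C
  i=19: S-W = 22 → W
  i=20: Q-L =  5 → F
  i=21: P-F = 10 → K
  i=22: L-Z = 12 → M
  i=23: K-E =  6 → G
  i=24: K-V = 15 → P
  i=25: T-R =  2 → C
  i=26: M-Q = 22 → W
  i=27: N-I =  5 → F
  shifts repeat with period 7: KMGPCWF

KMGPCWF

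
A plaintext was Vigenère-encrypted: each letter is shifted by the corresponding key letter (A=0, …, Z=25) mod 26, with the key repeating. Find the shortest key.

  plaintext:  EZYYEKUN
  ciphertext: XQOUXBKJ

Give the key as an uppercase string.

TRQW

  i= 0: X-E = 19 → T
  i= 1: Q-Z = 17 → R
  i= 2: O-Y = 16 → Q
  i= 3: U-Y = 22 → W
  i= 4: X-E = 19 → T
  i= 5: B-K = 17 → R
  i= 6: K-U = 16 → Q
  i= 7: J-N = 22 → W
  shifts repeat with period 4: TRQW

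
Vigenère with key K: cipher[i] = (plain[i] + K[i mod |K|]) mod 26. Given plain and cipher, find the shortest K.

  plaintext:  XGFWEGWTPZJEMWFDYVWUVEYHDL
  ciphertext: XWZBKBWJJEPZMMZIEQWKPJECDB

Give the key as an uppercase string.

  i= 0: X-X =  0 → A
  i= 1: W-G = 16 → Q
  i= 2: Z-F = 20 → U
  i= 3: B-W =  5 → F
  i= 4: K-E =  6 → G
  i= 5: B-G = 21 → V
  i= 6: W-W =  0 → A
  i= 7: J-T = 16 → Q
  i= 8: J-P = 20 → U
  i= 9: E-Z =  5 → F
  i=10: P-J =  6 → G
  i=11: Z-E = 21 → V
  i=12: M-M =  0 → A
  i=13: M-W = 16 → Q
  i=14: Z-F = 20 → U
  i=15: I-D =  5 → F
  i=16: E-Y =  6 → G
  i=17: Q-V = 21 → V
  i=18: W-W =  0 → A
  i=19: K-U = 16 → Q
  i=20: P-V = 20 → U
  i=21: J-E =  5 → F
  i=22: E-Y =  6 → G
  i=23: C-H = 21 → V
  i=24: D-D =  0 → A
  i=25: B-L = 16 → Q
  shifts repeat with period 6: AQUFGV

AQUFGV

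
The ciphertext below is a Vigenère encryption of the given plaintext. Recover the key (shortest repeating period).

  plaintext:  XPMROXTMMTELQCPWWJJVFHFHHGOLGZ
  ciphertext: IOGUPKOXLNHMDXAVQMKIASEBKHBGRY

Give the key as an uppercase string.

LZUDBNV

  i= 0: I-X = 11 → L
  i= 1: O-P = 25 → Z
  i= 2: G-M = 20 → U
  i= 3: U-R =  3 → D
  i= 4: P-O =  1 → B
  i= 5: K-X = 13 → N
  i= 6: O-T = 21 → V
  i= 7: X-M = 11 → L
  i= 8: L-M = 25 → Z
  i= 9: N-T = 20 → U
  i=10: H-E =  3 → D
  i=11: M-L =  1 → B
  i=12: D-Q = 13 → N
  i=13: X-C = 21 → V
  i=14: A-P = 11 → L
  i=15: V-W = 25 → Z
  i=16: Q-W = 20 → U
  i=17: M-J =  3 → D
  i=18: K-J =  1 → B
  i=19: I-V = 13 → N
  i=20: A-F = 21 → V
  i=21: S-H = 11 → L
  i=22: E-F = 25 → Z
  i=23: B-H = 20 → U
  i=24: K-H =  3 → D
  i=25: H-G =  1 → B
  i=26: B-O = 13 → N
  i=27: G-L = 21 → V
  i=28: R-G = 11 → L
  i=29: Y-Z = 25 → Z
  shifts repeat with period 7: LZUDBNV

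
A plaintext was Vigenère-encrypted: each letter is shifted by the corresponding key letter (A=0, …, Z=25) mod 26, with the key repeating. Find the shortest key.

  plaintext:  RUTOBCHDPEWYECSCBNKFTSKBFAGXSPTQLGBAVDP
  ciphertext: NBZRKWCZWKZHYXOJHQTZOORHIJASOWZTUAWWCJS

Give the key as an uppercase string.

WHGDJUV

  i= 0: N-R = 22 → W
  i= 1: B-U =  7 → H
  i= 2: Z-T =  6 → G
  i= 3: R-O =  3 → D
  i= 4: K-B =  9 → J
  i= 5: W-C = 20 → U
  i= 6: C-H = 21 → V
  i= 7: Z-D = 22 → W
  i= 8: W-P =  7 → H
  i= 9: K-E =  6 → G
  i=10: Z-W =  3 → D
  i=11: H-Y =  9 → J
  i=12: Y-E = 20 → U
  i=13: X-C = 21 → V
  i=14: O-S = 22 → W
  i=15: J-C =  7 → H
  i=16: H-B =  6 → G
  i=17: Q-N =  3 → D
  i=18: T-K =  9 → J
  i=19: Z-F = 20 → U
  i=20: O-T = 21 → V
  i=21: O-S = 22 → W
  i=22: R-K =  7 → H
  i=23: H-B =  6 → G
  i=24: I-F =  3 → D
  i=25: J-A =  9 → J
  i=26: A-G = 20 → U
  i=27: S-X = 21 → V
  i=28: O-S = 22 → W
  i=29: W-P =  7 → H
  i=30: Z-T =  6 → G
  i=31: T-Q =  3 → D
  i=32: U-L =  9 → J
  i=33: A-G = 20 → U
  i=34: W-B = 21 → V
  i=35: W-A = 22 → W
  i=36: C-V =  7 → H
  i=37: J-D =  6 → G
  i=38: S-P =  3 → D
  shifts repeat with period 7: WHGDJUV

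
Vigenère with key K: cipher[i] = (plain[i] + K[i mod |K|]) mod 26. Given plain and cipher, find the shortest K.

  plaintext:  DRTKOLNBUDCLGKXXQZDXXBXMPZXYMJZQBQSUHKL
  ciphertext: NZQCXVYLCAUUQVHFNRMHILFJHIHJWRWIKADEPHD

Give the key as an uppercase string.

KIXSJKL

  i= 0: N-D = 10 → K
  i= 1: Z-R =  8 → I
  i= 2: Q-T = 23 → X
  i= 3: C-K = 18 → S
  i= 4: X-O =  9 → J
  i= 5: V-L = 10 → K
  i= 6: Y-N = 11 → L
  i= 7: L-B = 10 → K
  i= 8: C-U =  8 → I
  i= 9: A-D = 23 → X
  i=10: U-C = 18 → S
  i=11: U-L =  9 → J
  i=12: Q-G = 10 → K
  i=13: V-K = 11 → L
  i=14: H-X = 10 → K
  i=15: F-X =  8 → I
  i=16: N-Q = 23 → X
  i=17: R-Z = 18 → S
  i=18: M-D =  9 → J
  i=19: H-X = 10 → K
  i=20: I-X = 11 → L
  i=21: L-B = 10 → K
  i=22: F-X =  8 → I
  i=23: J-M = 23 → X
  i=24: H-P = 18 → S
  i=25: I-Z =  9 → J
  i=26: H-X = 10 → K
  i=27: J-Y = 11 → L
  i=28: W-M = 10 → K
  i=29: R-J =  8 → I
  i=30: W-Z = 23 → X
  i=31: I-Q = 18 → S
  i=32: K-B =  9 → J
  i=33: A-Q = 10 → K
  i=34: D-S = 11 → L
  i=35: E-U = 10 → K
  i=36: P-H =  8 → I
  i=37: H-K = 23 → X
  i=38: D-L = 18 → S
  shifts repeat with period 7: KIXSJKL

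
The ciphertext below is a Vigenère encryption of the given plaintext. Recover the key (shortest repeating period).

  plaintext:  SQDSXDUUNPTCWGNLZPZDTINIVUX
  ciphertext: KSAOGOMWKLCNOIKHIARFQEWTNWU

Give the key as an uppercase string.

  i= 0: K-S = 18 → S
  i= 1: S-Q =  2 → C
  i= 2: A-D = 23 → X
  i= 3: O-S = 22 → W
  i= 4: G-X =  9 → J
  i= 5: O-D = 11 → L
  i= 6: M-U = 18 → S
  i= 7: W-U =  2 → C
  i= 8: K-N = 23 → X
  i= 9: L-P = 22 → W
  i=10: C-T =  9 → J
  i=11: N-C = 11 → L
  i=12: O-W = 18 → S
  i=13: I-G =  2 → C
  i=14: K-N = 23 → X
  i=15: H-L = 22 → W
  i=16: I-Z =  9 → J
  i=17: A-P = 11 → L
  i=18: R-Z = 18 → S
  i=19: F-D =  2 → C
  i=20: Q-T = 23 → X
  i=21: E-I = 22 → W
  i=22: W-N =  9 → J
  i=23: T-I = 11 → L
  i=24: N-V = 18 → S
  i=25: W-U =  2 → C
  i=26: U-X = 23 → X
  shifts repeat with period 6: SCXWJL

SCXWJL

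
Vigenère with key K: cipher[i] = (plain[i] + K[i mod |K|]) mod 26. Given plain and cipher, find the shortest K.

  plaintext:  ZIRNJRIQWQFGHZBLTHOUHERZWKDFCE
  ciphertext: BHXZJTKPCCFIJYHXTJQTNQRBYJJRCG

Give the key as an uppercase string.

CZGMAC

  i= 0: B-Z =  2 → C
  i= 1: H-I = 25 → Z
  i= 2: X-R =  6 → G
  i= 3: Z-N = 12 → M
  i= 4: J-J =  0 → A
  i= 5: T-R =  2 → C
  i= 6: K-I =  2 → C
  i= 7: P-Q = 25 → Z
  i= 8: C-W =  6 → G
  i= 9: C-Q = 12 → M
  i=10: F-F =  0 → A
  i=11: I-G =  2 → C
  i=12: J-H =  2 → C
  i=13: Y-Z = 25 → Z
  i=14: H-B =  6 → G
  i=15: X-L = 12 → M
  i=16: T-T =  0 → A
  i=17: J-H =  2 → C
  i=18: Q-O =  2 → C
  i=19: T-U = 25 → Z
  i=20: N-H =  6 → G
  i=21: Q-E = 12 → M
  i=22: R-R =  0 → A
  i=23: B-Z =  2 → C
  i=24: Y-W =  2 → C
  i=25: J-K = 25 → Z
  i=26: J-D =  6 → G
  i=27: R-F = 12 → M
  i=28: C-C =  0 → A
  i=29: G-E =  2 → C
  shifts repeat with period 6: CZGMAC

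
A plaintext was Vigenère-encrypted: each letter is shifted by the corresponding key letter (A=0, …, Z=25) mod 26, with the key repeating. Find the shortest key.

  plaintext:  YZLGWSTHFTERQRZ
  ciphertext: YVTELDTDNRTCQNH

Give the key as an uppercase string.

  i= 0: Y-Y =  0 → A
  i= 1: V-Z = 22 → W
  i= 2: T-L =  8 → I
  i= 3: E-G = 24 → Y
  i= 4: L-W = 15 → P
  i= 5: D-S = 11 → L
  i= 6: T-T =  0 → A
  i= 7: D-H = 22 → W
  i= 8: N-F =  8 → I
  i= 9: R-T = 24 → Y
  i=10: T-E = 15 → P
  i=11: C-R = 11 → L
  i=12: Q-Q =  0 → A
  i=13: N-R = 22 → W
  i=14: H-Z =  8 → I
  shifts repeat with period 6: AWIYPL

AWIYPL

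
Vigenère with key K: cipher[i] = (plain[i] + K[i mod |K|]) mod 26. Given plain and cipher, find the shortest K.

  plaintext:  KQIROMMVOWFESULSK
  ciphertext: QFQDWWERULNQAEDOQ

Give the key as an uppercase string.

  i= 0: Q-K =  6 → G
  i= 1: F-Q = 15 → P
  i= 2: Q-I =  8 → I
  i= 3: D-R = 12 → M
  i= 4: W-O =  8 → I
  i= 5: W-M = 10 → K
  i= 6: E-M = 18 → S
  i= 7: R-V = 22 → W
  i= 8: U-O =  6 → G
  i= 9: L-W = 15 → P
  i=10: N-F =  8 → I
  i=11: Q-E = 12 → M
  i=12: A-S =  8 → I
  i=13: E-U = 10 → K
  i=14: D-L = 18 → S
  i=15: O-S = 22 → W
  i=16: Q-K =  6 → G
  shifts repeat with period 8: GPIMIKSW

GPIMIKSW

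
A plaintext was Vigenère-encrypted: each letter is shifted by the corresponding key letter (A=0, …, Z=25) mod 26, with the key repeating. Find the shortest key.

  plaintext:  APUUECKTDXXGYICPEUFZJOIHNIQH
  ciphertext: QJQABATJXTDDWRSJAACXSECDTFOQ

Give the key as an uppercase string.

QUWGXYJ

  i= 0: Q-A = 16 → Q
  i= 1: J-P = 20 → U
  i= 2: Q-U = 22 → W
  i= 3: A-U =  6 → G
  i= 4: B-E = 23 → X
  i= 5: A-C = 24 → Y
  i= 6: T-K =  9 → J
  i= 7: J-T = 16 → Q
  i= 8: X-D = 20 → U
  i= 9: T-X = 22 → W
  i=10: D-X =  6 → G
  i=11: D-G = 23 → X
  i=12: W-Y = 24 → Y
  i=13: R-I =  9 → J
  i=14: S-C = 16 → Q
  i=15: J-P = 20 → U
  i=16: A-E = 22 → W
  i=17: A-U =  6 → G
  i=18: C-F = 23 → X
  i=19: X-Z = 24 → Y
  i=20: S-J =  9 → J
  i=21: E-O = 16 → Q
  i=22: C-I = 20 → U
  i=23: D-H = 22 → W
  i=24: T-N =  6 → G
  i=25: F-I = 23 → X
  i=26: O-Q = 24 → Y
  i=27: Q-H =  9 → J
  shifts repeat with period 7: QUWGXYJ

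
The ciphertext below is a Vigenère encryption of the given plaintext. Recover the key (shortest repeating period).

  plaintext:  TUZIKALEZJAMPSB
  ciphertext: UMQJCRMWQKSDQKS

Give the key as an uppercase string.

  i= 0: U-T =  1 → B
  i= 1: M-U = 18 → S
  i= 2: Q-Z = 17 → R
  i= 3: J-I =  1 → B
  i= 4: C-K = 18 → S
  i= 5: R-A = 17 → R
  i= 6: M-L =  1 → B
  i= 7: W-E = 18 → S
  i= 8: Q-Z = 17 → R
  i= 9: K-J =  1 → B
  i=10: S-A = 18 → S
  i=11: D-M = 17 → R
  i=12: Q-P =  1 → B
  i=13: K-S = 18 → S
  i=14: S-B = 17 → R
  shifts repeat with period 3: BSR

BSR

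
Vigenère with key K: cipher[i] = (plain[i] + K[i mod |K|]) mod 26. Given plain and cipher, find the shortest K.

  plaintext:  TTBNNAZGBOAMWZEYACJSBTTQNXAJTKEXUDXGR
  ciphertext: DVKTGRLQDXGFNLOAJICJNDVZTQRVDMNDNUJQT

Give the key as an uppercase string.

  i= 0: D-T = 10 → K
  i= 1: V-T =  2 → C
  i= 2: K-B =  9 → J
  i= 3: T-N =  6 → G
  i= 4: G-N = 19 → T
  i= 5: R-A = 17 → R
  i= 6: L-Z = 12 → M
  i= 7: Q-G = 10 → K
  i= 8: D-B =  2 → C
  i= 9: X-O =  9 → J
  i=10: G-A =  6 → G
  i=11: F-M = 19 → T
  i=12: N-W = 17 → R
  i=13: L-Z = 12 → M
  i=14: O-E = 10 → K
  i=15: A-Y =  2 → C
  i=16: J-A =  9 → J
  i=17: I-C =  6 → G
  i=18: C-J = 19 → T
  i=19: J-S = 17 → R
  i=20: N-B = 12 → M
  i=21: D-T = 10 → K
  i=22: V-T =  2 → C
  i=23: Z-Q =  9 → J
  i=24: T-N =  6 → G
  i=25: Q-X = 19 → T
  i=26: R-A = 17 → R
  i=27: V-J = 12 → M
  i=28: D-T = 10 → K
  i=29: M-K =  2 → C
  i=30: N-E =  9 → J
  i=31: D-X =  6 → G
  i=32: N-U = 19 → T
  i=33: U-D = 17 → R
  i=34: J-X = 12 → M
  i=35: Q-G = 10 → K
  i=36: T-R =  2 → C
  shifts repeat with period 7: KCJGTRM

KCJGTRM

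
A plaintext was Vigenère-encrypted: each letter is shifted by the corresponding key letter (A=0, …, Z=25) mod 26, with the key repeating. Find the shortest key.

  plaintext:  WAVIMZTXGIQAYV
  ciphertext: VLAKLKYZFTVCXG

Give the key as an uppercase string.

ZLFC

  i= 0: V-W = 25 → Z
  i= 1: L-A = 11 → L
  i= 2: A-V =  5 → F
  i= 3: K-I =  2 → C
  i= 4: L-M = 25 → Z
  i= 5: K-Z = 11 → L
  i= 6: Y-T =  5 → F
  i= 7: Z-X =  2 → C
  i= 8: F-G = 25 → Z
  i= 9: T-I = 11 → L
  i=10: V-Q =  5 → F
  i=11: C-A =  2 → C
  i=12: X-Y = 25 → Z
  i=13: G-V = 11 → L
  shifts repeat with period 4: ZLFC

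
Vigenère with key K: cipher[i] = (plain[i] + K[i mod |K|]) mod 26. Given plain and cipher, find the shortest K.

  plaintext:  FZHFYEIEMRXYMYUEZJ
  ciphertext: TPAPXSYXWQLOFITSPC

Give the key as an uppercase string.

  i= 0: T-F = 14 → O
  i= 1: P-Z = 16 → Q
  i= 2: A-H = 19 → T
  i= 3: P-F = 10 → K
  i= 4: X-Y = 25 → Z
  i= 5: S-E = 14 → O
  i= 6: Y-I = 16 → Q
  i= 7: X-E = 19 → T
  i= 8: W-M = 10 → K
  i= 9: Q-R = 25 → Z
  i=10: L-X = 14 → O
  i=11: O-Y = 16 → Q
  i=12: F-M = 19 → T
  i=13: I-Y = 10 → K
  i=14: T-U = 25 → Z
  i=15: S-E = 14 → O
  i=16: P-Z = 16 → Q
  i=17: C-J = 19 → T
  shifts repeat with period 5: OQTKZ

OQTKZ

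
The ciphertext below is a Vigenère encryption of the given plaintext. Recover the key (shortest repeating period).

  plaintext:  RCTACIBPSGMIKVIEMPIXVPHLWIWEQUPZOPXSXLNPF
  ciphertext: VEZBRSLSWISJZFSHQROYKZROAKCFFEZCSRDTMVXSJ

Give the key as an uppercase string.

ECGBPKKD

  i= 0: V-R =  4 → E
  i= 1: E-C =  2 → C
  i= 2: Z-T =  6 → G
  i= 3: B-A =  1 → B
  i= 4: R-C = 15 → P
  i= 5: S-I = 10 → K
  i= 6: L-B = 10 → K
  i= 7: S-P =  3 → D
  i= 8: W-S =  4 → E
  i= 9: I-G =  2 → C
  i=10: S-M =  6 → G
  i=11: J-I =  1 → B
  i=12: Z-K = 15 → P
  i=13: F-V = 10 → K
  i=14: S-I = 10 → K
  i=15: H-E =  3 → D
  i=16: Q-M =  4 → E
  i=17: R-P =  2 → C
  i=18: O-I =  6 → G
  i=19: Y-X =  1 → B
  i=20: K-V = 15 → P
  i=21: Z-P = 10 → K
  i=22: R-H = 10 → K
  i=23: O-L =  3 → D
  i=24: A-W =  4 → E
  i=25: K-I =  2 → C
  i=26: C-W =  6 → G
  i=27: F-E =  1 → B
  i=28: F-Q = 15 → P
  i=29: E-U = 10 → K
  i=30: Z-P = 10 → K
  i=31: C-Z =  3 → D
  i=32: S-O =  4 → E
  i=33: R-P =  2 → C
  i=34: D-X =  6 → G
  i=35: T-S =  1 → B
  i=36: M-X = 15 → P
  i=37: V-L = 10 → K
  i=38: X-N = 10 → K
  i=39: S-P =  3 → D
  i=40: J-F =  4 → E
  shifts repeat with period 8: ECGBPKKD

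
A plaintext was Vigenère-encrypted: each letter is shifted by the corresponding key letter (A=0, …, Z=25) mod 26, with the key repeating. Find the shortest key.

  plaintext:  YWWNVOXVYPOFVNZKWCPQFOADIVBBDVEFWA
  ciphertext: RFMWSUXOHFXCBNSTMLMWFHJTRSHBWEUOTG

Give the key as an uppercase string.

TJQJXGA

  i= 0: R-Y = 19 → T
  i= 1: F-W =  9 → J
  i= 2: M-W = 16 → Q
  i= 3: W-N =  9 → J
  i= 4: S-V = 23 → X
  i= 5: U-O =  6 → G
  i= 6: X-X =  0 → A
  i= 7: O-V = 19 → T
  i= 8: H-Y =  9 → J
  i= 9: F-P = 16 → Q
  i=10: X-O =  9 → J
  i=11: C-F = 23 → X
  i=12: B-V =  6 → G
  i=13: N-N =  0 → A
  i=14: S-Z = 19 → T
  i=15: T-K =  9 → J
  i=16: M-W = 16 → Q
  i=17: L-C =  9 → J
  i=18: M-P = 23 → X
  i=19: W-Q =  6 → G
  i=20: F-F =  0 → A
  i=21: H-O = 19 → T
  i=22: J-A =  9 → J
  i=23: T-D = 16 → Q
  i=24: R-I =  9 → J
  i=25: S-V = 23 → X
  i=26: H-B =  6 → G
  i=27: B-B =  0 → A
  i=28: W-D = 19 → T
  i=29: E-V =  9 → J
  i=30: U-E = 16 → Q
  i=31: O-F =  9 → J
  i=32: T-W = 23 → X
  i=33: G-A =  6 → G
  shifts repeat with period 7: TJQJXGA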